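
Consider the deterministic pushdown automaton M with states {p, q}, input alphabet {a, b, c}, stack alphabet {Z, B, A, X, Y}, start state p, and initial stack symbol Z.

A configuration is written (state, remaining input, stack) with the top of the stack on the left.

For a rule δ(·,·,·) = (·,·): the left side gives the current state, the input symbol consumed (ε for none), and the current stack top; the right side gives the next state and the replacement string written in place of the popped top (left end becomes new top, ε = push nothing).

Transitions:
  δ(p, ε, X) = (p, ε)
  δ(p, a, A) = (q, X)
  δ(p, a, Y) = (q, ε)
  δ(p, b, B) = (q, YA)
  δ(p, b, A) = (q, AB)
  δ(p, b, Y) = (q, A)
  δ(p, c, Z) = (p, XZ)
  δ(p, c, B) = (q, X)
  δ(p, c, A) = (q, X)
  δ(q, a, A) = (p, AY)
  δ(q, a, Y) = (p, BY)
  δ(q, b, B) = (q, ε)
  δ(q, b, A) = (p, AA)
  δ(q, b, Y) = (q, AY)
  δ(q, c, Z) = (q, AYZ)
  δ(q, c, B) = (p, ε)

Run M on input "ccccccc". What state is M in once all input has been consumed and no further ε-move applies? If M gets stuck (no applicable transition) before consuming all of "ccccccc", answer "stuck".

(p, ccccccc, Z) ⊢ (p, cccccc, XZ) ⊢ (p, cccccc, Z) ⊢ (p, ccccc, XZ) ⊢ (p, ccccc, Z) ⊢ (p, cccc, XZ) ⊢ (p, cccc, Z) ⊢ (p, ccc, XZ) ⊢ (p, ccc, Z) ⊢ (p, cc, XZ) ⊢ (p, cc, Z) ⊢ (p, c, XZ) ⊢ (p, c, Z) ⊢ (p, ε, XZ) ⊢ (p, ε, Z)
All input consumed; M is in state p.

p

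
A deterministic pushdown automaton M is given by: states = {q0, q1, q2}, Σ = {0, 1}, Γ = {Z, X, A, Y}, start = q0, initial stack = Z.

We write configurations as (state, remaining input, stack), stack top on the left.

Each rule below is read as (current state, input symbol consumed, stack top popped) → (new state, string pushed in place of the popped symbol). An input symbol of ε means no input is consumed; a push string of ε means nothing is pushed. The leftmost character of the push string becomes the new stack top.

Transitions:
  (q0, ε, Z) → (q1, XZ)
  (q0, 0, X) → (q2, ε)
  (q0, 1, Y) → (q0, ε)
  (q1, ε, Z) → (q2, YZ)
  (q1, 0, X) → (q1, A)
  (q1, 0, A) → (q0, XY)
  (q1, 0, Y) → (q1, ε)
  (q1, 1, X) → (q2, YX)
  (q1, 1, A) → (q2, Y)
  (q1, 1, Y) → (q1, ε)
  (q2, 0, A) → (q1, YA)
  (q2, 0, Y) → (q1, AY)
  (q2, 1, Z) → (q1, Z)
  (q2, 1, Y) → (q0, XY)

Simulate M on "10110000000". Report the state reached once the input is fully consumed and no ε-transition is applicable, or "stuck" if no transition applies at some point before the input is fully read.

(q0, 10110000000, Z)
  ε-move, top Z: go to q1, push XZ → (q1, 10110000000, XZ)
  read 1, top X: go to q2, push YX → (q2, 0110000000, YXZ)
  read 0, top Y: go to q1, push AY → (q1, 110000000, AYXZ)
  read 1, top A: go to q2, push Y → (q2, 10000000, YYXZ)
  read 1, top Y: go to q0, push XY → (q0, 0000000, XYYXZ)
  read 0, top X: go to q2, push ε → (q2, 000000, YYXZ)
  read 0, top Y: go to q1, push AY → (q1, 00000, AYYXZ)
  read 0, top A: go to q0, push XY → (q0, 0000, XYYYXZ)
  read 0, top X: go to q2, push ε → (q2, 000, YYYXZ)
  read 0, top Y: go to q1, push AY → (q1, 00, AYYYXZ)
  read 0, top A: go to q0, push XY → (q0, 0, XYYYYXZ)
  read 0, top X: go to q2, push ε → (q2, ε, YYYYXZ)
All input consumed; M is in state q2.

q2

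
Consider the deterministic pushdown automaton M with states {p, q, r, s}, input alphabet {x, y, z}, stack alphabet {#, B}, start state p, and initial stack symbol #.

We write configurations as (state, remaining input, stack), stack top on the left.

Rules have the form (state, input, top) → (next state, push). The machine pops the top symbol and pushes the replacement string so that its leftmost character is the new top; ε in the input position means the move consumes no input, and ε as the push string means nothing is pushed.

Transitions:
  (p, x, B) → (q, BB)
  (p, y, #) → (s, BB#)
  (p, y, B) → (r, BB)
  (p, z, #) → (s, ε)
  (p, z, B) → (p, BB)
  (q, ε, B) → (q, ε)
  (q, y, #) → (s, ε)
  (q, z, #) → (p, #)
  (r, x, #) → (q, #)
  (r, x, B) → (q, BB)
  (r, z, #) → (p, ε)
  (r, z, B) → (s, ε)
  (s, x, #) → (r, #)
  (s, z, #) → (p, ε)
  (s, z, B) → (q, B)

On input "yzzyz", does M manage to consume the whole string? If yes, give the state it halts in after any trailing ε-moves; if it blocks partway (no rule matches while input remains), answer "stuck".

q

(p, yzzyz, #) ⊢ (s, zzyz, BB#) ⊢ (q, zyz, BB#) ⊢ (q, zyz, B#) ⊢ (q, zyz, #) ⊢ (p, yz, #) ⊢ (s, z, BB#) ⊢ (q, ε, BB#) ⊢ (q, ε, B#) ⊢ (q, ε, #)
All input consumed; M is in state q.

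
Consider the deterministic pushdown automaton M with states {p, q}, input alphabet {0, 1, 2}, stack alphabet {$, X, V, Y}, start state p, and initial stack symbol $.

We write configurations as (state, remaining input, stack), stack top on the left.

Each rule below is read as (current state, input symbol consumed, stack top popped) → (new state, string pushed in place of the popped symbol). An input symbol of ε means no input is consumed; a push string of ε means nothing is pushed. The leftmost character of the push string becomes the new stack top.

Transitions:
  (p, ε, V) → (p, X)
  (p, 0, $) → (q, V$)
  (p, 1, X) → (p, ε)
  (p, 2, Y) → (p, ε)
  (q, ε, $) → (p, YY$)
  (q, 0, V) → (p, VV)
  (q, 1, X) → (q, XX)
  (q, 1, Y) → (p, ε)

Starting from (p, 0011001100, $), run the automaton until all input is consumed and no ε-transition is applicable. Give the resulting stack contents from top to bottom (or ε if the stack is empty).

XV$

(p, 0011001100, $) ⊢ (q, 011001100, V$) ⊢ (p, 11001100, VV$) ⊢ (p, 11001100, XV$) ⊢ (p, 1001100, V$) ⊢ (p, 1001100, X$) ⊢ (p, 001100, $) ⊢ (q, 01100, V$) ⊢ (p, 1100, VV$) ⊢ (p, 1100, XV$) ⊢ (p, 100, V$) ⊢ (p, 100, X$) ⊢ (p, 00, $) ⊢ (q, 0, V$) ⊢ (p, ε, VV$) ⊢ (p, ε, XV$)
All input consumed in state p with stack XV$.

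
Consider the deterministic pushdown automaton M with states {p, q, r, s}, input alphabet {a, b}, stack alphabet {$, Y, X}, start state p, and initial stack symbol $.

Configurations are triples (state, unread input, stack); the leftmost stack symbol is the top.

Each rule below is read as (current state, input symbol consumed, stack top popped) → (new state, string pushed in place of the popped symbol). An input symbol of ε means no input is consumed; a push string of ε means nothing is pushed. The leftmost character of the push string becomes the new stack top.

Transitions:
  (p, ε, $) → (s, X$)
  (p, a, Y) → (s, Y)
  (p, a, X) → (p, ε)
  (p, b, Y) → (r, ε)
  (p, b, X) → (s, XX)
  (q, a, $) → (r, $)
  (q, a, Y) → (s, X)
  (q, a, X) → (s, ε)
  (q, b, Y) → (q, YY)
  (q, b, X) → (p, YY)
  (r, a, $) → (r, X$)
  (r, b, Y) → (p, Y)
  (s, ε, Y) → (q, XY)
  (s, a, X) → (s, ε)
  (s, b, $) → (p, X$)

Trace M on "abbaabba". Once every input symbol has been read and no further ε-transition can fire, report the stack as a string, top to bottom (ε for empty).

(p, abbaabba, $)
  ε-move, top $: go to s, push X$ → (s, abbaabba, X$)
  read a, top X: go to s, push ε → (s, bbaabba, $)
  read b, top $: go to p, push X$ → (p, baabba, X$)
  read b, top X: go to s, push XX → (s, aabba, XX$)
  read a, top X: go to s, push ε → (s, abba, X$)
  read a, top X: go to s, push ε → (s, bba, $)
  read b, top $: go to p, push X$ → (p, ba, X$)
  read b, top X: go to s, push XX → (s, a, XX$)
  read a, top X: go to s, push ε → (s, ε, X$)
All input consumed in state s with stack X$.

X$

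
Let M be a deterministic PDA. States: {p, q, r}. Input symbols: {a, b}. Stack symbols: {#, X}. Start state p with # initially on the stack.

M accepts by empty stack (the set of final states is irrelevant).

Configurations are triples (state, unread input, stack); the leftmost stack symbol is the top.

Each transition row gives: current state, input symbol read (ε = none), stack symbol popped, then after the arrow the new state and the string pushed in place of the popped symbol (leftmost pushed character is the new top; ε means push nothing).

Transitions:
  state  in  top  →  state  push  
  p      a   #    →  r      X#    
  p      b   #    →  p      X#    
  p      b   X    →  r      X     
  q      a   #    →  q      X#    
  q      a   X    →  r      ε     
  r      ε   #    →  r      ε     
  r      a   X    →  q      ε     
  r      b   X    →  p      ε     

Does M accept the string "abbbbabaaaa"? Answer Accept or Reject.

(p, abbbbabaaaa, #) ⊢ (r, bbbbabaaaa, X#) ⊢ (p, bbbabaaaa, #) ⊢ (p, bbabaaaa, X#) ⊢ (r, babaaaa, X#) ⊢ (p, abaaaa, #) ⊢ (r, baaaa, X#) ⊢ (p, aaaa, #) ⊢ (r, aaa, X#) ⊢ (q, aa, #) ⊢ (q, a, X#) ⊢ (r, ε, #) ⊢ (r, ε, ε)
All input consumed and the stack is empty.

Accept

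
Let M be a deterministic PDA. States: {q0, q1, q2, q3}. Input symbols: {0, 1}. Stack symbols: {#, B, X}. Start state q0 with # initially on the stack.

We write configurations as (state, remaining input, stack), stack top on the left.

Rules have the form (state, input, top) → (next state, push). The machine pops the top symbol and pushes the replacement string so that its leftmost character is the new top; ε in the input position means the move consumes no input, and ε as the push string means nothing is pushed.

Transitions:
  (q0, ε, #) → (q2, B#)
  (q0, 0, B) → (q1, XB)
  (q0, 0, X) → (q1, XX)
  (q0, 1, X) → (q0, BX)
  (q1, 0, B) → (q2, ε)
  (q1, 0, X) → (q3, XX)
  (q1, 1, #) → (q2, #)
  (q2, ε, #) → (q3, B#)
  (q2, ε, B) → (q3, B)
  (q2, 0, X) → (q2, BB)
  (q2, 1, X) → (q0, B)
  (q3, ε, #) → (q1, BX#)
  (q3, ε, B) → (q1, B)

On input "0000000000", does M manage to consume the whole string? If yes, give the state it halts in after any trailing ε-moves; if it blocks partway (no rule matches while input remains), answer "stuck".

(q0, 0000000000, #)
  ε-move, top #: go to q2, push B# → (q2, 0000000000, B#)
  ε-move, top B: go to q3, push B → (q3, 0000000000, B#)
  ε-move, top B: go to q1, push B → (q1, 0000000000, B#)
  read 0, top B: go to q2, push ε → (q2, 000000000, #)
  ε-move, top #: go to q3, push B# → (q3, 000000000, B#)
  ε-move, top B: go to q1, push B → (q1, 000000000, B#)
  read 0, top B: go to q2, push ε → (q2, 00000000, #)
  ε-move, top #: go to q3, push B# → (q3, 00000000, B#)
  ε-move, top B: go to q1, push B → (q1, 00000000, B#)
  read 0, top B: go to q2, push ε → (q2, 0000000, #)
  ε-move, top #: go to q3, push B# → (q3, 0000000, B#)
  ε-move, top B: go to q1, push B → (q1, 0000000, B#)
  read 0, top B: go to q2, push ε → (q2, 000000, #)
  ε-move, top #: go to q3, push B# → (q3, 000000, B#)
  ε-move, top B: go to q1, push B → (q1, 000000, B#)
  read 0, top B: go to q2, push ε → (q2, 00000, #)
  ε-move, top #: go to q3, push B# → (q3, 00000, B#)
  ε-move, top B: go to q1, push B → (q1, 00000, B#)
  read 0, top B: go to q2, push ε → (q2, 0000, #)
  ε-move, top #: go to q3, push B# → (q3, 0000, B#)
  ε-move, top B: go to q1, push B → (q1, 0000, B#)
  read 0, top B: go to q2, push ε → (q2, 000, #)
  ε-move, top #: go to q3, push B# → (q3, 000, B#)
  ε-move, top B: go to q1, push B → (q1, 000, B#)
  read 0, top B: go to q2, push ε → (q2, 00, #)
  ε-move, top #: go to q3, push B# → (q3, 00, B#)
  ε-move, top B: go to q1, push B → (q1, 00, B#)
  read 0, top B: go to q2, push ε → (q2, 0, #)
  ε-move, top #: go to q3, push B# → (q3, 0, B#)
  ε-move, top B: go to q1, push B → (q1, 0, B#)
  read 0, top B: go to q2, push ε → (q2, ε, #)
  ε-move, top #: go to q3, push B# → (q3, ε, B#)
  ε-move, top B: go to q1, push B → (q1, ε, B#)
All input consumed; M is in state q1.

q1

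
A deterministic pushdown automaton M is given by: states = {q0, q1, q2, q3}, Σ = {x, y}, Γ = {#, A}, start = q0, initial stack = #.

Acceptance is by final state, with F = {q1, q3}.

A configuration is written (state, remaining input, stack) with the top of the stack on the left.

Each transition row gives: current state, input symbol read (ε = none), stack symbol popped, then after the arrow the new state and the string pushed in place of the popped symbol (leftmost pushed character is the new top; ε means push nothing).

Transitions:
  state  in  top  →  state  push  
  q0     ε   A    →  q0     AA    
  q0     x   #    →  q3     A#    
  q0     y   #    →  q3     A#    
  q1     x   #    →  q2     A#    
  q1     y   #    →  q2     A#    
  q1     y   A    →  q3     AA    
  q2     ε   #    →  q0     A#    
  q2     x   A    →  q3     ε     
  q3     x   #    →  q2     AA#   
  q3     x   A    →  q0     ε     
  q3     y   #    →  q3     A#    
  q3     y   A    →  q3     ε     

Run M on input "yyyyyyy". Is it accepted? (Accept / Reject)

(q0, yyyyyyy, #)
  read y, top #: go to q3, push A# → (q3, yyyyyy, A#)
  read y, top A: go to q3, push ε → (q3, yyyyy, #)
  read y, top #: go to q3, push A# → (q3, yyyy, A#)
  read y, top A: go to q3, push ε → (q3, yyy, #)
  read y, top #: go to q3, push A# → (q3, yy, A#)
  read y, top A: go to q3, push ε → (q3, y, #)
  read y, top #: go to q3, push A# → (q3, ε, A#)
All input consumed; state q3 ∈ F.

Accept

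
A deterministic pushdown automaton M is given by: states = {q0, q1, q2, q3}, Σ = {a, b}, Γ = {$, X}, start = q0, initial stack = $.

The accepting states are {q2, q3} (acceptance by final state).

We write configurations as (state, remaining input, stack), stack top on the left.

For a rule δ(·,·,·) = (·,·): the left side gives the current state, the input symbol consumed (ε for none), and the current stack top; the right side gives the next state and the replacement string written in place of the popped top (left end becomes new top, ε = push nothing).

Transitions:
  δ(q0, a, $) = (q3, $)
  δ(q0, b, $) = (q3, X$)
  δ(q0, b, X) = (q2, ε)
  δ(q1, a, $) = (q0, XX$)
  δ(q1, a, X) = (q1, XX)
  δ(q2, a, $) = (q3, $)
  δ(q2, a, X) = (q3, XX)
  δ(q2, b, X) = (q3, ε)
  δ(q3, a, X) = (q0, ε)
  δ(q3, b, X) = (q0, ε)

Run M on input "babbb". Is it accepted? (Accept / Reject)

Accept

(q0, babbb, $)
  read b, top $: go to q3, push X$ → (q3, abbb, X$)
  read a, top X: go to q0, push ε → (q0, bbb, $)
  read b, top $: go to q3, push X$ → (q3, bb, X$)
  read b, top X: go to q0, push ε → (q0, b, $)
  read b, top $: go to q3, push X$ → (q3, ε, X$)
All input consumed; state q3 ∈ F.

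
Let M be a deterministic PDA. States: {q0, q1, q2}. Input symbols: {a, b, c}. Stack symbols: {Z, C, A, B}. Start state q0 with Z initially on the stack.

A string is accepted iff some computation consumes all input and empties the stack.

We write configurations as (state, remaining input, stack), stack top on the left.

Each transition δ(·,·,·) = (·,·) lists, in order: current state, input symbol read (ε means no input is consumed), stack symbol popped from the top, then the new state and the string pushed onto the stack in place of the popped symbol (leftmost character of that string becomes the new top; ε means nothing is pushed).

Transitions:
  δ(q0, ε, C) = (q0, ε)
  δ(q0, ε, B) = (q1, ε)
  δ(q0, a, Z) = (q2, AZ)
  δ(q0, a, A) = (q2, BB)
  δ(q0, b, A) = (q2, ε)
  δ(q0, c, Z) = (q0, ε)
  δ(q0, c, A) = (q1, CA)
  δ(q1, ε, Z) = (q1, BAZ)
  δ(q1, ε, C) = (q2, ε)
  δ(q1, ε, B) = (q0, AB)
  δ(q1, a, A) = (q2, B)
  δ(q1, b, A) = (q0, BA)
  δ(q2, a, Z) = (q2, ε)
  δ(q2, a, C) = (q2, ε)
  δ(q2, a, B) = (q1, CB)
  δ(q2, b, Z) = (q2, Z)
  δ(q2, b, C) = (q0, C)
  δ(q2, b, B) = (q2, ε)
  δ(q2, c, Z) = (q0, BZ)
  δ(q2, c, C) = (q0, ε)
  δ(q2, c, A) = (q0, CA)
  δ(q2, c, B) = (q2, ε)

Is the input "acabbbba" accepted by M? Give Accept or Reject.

Accept

(q0, acabbbba, Z) ⊢ (q2, cabbbba, AZ) ⊢ (q0, abbbba, CAZ) ⊢ (q0, abbbba, AZ) ⊢ (q2, bbbba, BBZ) ⊢ (q2, bbba, BZ) ⊢ (q2, bba, Z) ⊢ (q2, ba, Z) ⊢ (q2, a, Z) ⊢ (q2, ε, ε)
All input consumed and the stack is empty.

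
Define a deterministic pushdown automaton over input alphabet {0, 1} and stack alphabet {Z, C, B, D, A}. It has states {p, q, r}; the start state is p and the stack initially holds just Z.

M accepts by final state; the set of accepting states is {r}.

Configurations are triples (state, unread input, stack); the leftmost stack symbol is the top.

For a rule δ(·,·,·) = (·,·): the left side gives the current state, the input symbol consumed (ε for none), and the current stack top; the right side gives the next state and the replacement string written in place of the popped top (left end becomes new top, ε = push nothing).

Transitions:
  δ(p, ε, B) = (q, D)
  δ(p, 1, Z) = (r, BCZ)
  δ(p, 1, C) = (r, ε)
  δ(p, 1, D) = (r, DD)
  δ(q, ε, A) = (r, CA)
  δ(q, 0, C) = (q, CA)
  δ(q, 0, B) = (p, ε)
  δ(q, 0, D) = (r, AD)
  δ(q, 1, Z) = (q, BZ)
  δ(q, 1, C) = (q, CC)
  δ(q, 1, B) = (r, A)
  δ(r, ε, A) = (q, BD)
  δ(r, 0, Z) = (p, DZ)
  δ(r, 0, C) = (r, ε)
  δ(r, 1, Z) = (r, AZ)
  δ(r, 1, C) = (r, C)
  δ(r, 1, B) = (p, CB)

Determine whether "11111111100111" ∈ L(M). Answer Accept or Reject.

Reject

(p, 11111111100111, Z) ⊢ (r, 1111111100111, BCZ) ⊢ (p, 111111100111, CBCZ) ⊢ (r, 11111100111, BCZ) ⊢ (p, 1111100111, CBCZ) ⊢ (r, 111100111, BCZ) ⊢ (p, 11100111, CBCZ) ⊢ (r, 1100111, BCZ) ⊢ (p, 100111, CBCZ) ⊢ (r, 00111, BCZ)
No transition applies at (r, 00111, BCZ); input not fully consumed.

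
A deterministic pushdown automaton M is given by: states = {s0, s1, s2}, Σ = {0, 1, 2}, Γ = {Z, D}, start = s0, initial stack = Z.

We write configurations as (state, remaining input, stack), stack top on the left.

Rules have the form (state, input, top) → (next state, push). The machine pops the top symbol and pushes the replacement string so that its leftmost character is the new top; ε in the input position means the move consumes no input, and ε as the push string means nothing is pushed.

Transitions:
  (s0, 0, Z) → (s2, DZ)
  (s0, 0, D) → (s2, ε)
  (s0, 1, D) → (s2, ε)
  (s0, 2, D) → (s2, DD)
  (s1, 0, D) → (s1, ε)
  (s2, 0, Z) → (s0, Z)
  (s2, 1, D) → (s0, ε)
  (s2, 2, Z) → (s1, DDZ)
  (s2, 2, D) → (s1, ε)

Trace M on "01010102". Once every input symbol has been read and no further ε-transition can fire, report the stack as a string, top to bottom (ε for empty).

Z

(s0, 01010102, Z) ⊢ (s2, 1010102, DZ) ⊢ (s0, 010102, Z) ⊢ (s2, 10102, DZ) ⊢ (s0, 0102, Z) ⊢ (s2, 102, DZ) ⊢ (s0, 02, Z) ⊢ (s2, 2, DZ) ⊢ (s1, ε, Z)
All input consumed in state s1 with stack Z.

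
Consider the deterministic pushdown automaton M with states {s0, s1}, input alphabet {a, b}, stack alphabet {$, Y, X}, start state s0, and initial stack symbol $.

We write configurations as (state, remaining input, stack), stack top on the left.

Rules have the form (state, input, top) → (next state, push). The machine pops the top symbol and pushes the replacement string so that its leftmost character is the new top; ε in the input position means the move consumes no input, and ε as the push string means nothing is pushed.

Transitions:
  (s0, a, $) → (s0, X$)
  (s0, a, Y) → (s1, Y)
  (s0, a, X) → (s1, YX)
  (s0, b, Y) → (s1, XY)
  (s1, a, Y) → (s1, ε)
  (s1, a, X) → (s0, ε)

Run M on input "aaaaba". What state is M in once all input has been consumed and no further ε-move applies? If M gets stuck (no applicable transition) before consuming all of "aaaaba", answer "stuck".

(s0, aaaaba, $)
  read a, top $: go to s0, push X$ → (s0, aaaba, X$)
  read a, top X: go to s1, push YX → (s1, aaba, YX$)
  read a, top Y: go to s1, push ε → (s1, aba, X$)
  read a, top X: go to s0, push ε → (s0, ba, $)
No transition for (s0, b, top $); M blocks with input ba remaining.

stuck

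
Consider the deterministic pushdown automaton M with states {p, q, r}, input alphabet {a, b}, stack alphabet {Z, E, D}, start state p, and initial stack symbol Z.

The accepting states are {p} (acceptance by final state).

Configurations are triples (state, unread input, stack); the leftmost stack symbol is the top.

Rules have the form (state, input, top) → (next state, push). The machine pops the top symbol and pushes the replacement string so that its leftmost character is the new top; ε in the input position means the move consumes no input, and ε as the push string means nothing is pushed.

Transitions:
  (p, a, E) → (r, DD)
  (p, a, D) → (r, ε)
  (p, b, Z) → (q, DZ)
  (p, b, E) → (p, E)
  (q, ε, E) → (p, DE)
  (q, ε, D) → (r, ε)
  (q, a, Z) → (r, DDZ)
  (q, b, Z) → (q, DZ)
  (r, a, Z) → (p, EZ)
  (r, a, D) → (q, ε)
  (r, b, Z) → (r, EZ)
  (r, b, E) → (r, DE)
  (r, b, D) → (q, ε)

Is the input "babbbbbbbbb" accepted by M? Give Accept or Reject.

Accept

(p, babbbbbbbbb, Z) ⊢ (q, abbbbbbbbb, DZ) ⊢ (r, abbbbbbbbb, Z) ⊢ (p, bbbbbbbbb, EZ) ⊢ (p, bbbbbbbb, EZ) ⊢ (p, bbbbbbb, EZ) ⊢ (p, bbbbbb, EZ) ⊢ (p, bbbbb, EZ) ⊢ (p, bbbb, EZ) ⊢ (p, bbb, EZ) ⊢ (p, bb, EZ) ⊢ (p, b, EZ) ⊢ (p, ε, EZ)
All input consumed; state p ∈ F.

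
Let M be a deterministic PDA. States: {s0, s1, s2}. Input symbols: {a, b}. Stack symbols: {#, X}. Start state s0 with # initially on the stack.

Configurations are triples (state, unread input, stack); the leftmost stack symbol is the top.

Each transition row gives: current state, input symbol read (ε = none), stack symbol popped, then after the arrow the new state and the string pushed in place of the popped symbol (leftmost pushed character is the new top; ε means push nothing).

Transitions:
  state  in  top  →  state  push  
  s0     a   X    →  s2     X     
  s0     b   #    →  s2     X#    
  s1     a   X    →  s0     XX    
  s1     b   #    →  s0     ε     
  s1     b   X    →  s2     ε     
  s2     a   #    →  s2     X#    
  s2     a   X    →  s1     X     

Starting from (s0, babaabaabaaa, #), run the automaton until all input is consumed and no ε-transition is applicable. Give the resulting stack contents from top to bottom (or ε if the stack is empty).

(s0, babaabaabaaa, #)
  read b, top #: go to s2, push X# → (s2, abaabaabaaa, X#)
  read a, top X: go to s1, push X → (s1, baabaabaaa, X#)
  read b, top X: go to s2, push ε → (s2, aabaabaaa, #)
  read a, top #: go to s2, push X# → (s2, abaabaaa, X#)
  read a, top X: go to s1, push X → (s1, baabaaa, X#)
  read b, top X: go to s2, push ε → (s2, aabaaa, #)
  read a, top #: go to s2, push X# → (s2, abaaa, X#)
  read a, top X: go to s1, push X → (s1, baaa, X#)
  read b, top X: go to s2, push ε → (s2, aaa, #)
  read a, top #: go to s2, push X# → (s2, aa, X#)
  read a, top X: go to s1, push X → (s1, a, X#)
  read a, top X: go to s0, push XX → (s0, ε, XX#)
All input consumed in state s0 with stack XX#.

XX#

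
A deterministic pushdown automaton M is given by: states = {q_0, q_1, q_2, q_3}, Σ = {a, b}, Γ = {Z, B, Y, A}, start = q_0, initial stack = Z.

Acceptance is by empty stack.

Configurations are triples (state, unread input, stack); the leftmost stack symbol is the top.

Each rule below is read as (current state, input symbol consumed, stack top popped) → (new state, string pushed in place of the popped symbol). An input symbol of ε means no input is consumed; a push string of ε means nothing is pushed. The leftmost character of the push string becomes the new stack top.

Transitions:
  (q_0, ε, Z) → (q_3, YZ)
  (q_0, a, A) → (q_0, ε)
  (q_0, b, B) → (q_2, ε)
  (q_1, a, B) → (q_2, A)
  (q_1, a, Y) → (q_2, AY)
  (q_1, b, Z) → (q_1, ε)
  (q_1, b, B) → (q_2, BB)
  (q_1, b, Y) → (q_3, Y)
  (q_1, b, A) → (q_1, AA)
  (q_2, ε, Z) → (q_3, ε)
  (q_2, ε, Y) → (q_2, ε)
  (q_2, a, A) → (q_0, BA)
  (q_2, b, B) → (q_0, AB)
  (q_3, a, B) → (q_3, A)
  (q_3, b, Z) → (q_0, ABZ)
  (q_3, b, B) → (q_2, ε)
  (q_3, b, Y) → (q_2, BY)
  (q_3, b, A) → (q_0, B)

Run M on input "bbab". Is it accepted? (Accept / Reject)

Accept

(q_0, bbab, Z) ⊢ (q_3, bbab, YZ) ⊢ (q_2, bab, BYZ) ⊢ (q_0, ab, ABYZ) ⊢ (q_0, b, BYZ) ⊢ (q_2, ε, YZ) ⊢ (q_2, ε, Z) ⊢ (q_3, ε, ε)
All input consumed and the stack is empty.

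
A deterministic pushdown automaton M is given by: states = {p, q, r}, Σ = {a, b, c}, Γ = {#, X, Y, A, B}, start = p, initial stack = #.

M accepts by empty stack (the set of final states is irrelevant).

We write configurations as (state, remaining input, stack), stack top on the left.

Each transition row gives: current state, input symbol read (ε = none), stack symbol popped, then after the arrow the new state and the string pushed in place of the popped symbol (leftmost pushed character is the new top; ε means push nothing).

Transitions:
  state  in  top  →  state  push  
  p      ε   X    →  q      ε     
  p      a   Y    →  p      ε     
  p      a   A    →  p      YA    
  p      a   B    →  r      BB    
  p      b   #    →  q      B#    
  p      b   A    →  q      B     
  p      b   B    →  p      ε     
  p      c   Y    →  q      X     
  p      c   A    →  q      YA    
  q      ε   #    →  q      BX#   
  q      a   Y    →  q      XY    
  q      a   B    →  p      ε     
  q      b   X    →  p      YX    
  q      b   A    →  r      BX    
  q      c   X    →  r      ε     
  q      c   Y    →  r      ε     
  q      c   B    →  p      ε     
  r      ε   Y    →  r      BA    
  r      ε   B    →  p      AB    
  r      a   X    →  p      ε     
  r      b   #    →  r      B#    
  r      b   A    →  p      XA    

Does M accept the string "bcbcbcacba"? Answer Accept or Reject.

Reject

(p, bcbcbcacba, #)
  read b, top #: go to q, push B# → (q, cbcbcacba, B#)
  read c, top B: go to p, push ε → (p, bcbcacba, #)
  read b, top #: go to q, push B# → (q, cbcacba, B#)
  read c, top B: go to p, push ε → (p, bcacba, #)
  read b, top #: go to q, push B# → (q, cacba, B#)
  read c, top B: go to p, push ε → (p, acba, #)
No transition applies at (p, acba, #); input not fully consumed.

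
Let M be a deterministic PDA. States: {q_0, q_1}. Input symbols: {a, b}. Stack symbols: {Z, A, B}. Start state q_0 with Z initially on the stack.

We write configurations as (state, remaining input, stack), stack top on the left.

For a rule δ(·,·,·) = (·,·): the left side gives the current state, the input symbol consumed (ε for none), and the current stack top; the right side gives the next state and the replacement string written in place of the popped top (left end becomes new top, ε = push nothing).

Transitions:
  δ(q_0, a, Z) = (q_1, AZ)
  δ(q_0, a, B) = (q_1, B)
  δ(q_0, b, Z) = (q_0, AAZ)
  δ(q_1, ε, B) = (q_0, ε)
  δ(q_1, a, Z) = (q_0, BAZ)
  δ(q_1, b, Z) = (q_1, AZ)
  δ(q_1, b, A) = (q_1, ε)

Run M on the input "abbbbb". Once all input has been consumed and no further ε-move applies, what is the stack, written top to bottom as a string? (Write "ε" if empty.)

Z

(q_0, abbbbb, Z) ⊢ (q_1, bbbbb, AZ) ⊢ (q_1, bbbb, Z) ⊢ (q_1, bbb, AZ) ⊢ (q_1, bb, Z) ⊢ (q_1, b, AZ) ⊢ (q_1, ε, Z)
All input consumed in state q_1 with stack Z.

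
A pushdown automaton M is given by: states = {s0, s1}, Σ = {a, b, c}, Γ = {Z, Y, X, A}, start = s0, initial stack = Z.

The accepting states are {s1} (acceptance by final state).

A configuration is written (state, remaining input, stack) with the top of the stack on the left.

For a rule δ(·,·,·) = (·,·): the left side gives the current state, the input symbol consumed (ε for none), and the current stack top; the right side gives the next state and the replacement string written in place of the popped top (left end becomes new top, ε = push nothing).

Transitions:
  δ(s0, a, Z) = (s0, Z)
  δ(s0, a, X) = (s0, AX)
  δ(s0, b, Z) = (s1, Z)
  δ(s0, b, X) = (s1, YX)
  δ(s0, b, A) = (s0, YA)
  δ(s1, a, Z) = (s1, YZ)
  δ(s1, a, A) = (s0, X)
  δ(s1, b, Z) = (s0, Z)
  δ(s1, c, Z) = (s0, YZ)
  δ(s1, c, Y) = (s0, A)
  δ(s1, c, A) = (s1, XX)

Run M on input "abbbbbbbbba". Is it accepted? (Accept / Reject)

One accepting computation: (s0, abbbbbbbbba, Z) ⊢ (s0, bbbbbbbbba, Z) ⊢ (s1, bbbbbbbba, Z) ⊢ (s0, bbbbbbba, Z) ⊢ (s1, bbbbbba, Z) ⊢ (s0, bbbbba, Z) ⊢ (s1, bbbba, Z) ⊢ (s0, bbba, Z) ⊢ (s1, bba, Z) ⊢ (s0, ba, Z) ⊢ (s1, a, Z) ⊢ (s1, ε, YZ)
All input consumed and state s1 ∈ F.

Accept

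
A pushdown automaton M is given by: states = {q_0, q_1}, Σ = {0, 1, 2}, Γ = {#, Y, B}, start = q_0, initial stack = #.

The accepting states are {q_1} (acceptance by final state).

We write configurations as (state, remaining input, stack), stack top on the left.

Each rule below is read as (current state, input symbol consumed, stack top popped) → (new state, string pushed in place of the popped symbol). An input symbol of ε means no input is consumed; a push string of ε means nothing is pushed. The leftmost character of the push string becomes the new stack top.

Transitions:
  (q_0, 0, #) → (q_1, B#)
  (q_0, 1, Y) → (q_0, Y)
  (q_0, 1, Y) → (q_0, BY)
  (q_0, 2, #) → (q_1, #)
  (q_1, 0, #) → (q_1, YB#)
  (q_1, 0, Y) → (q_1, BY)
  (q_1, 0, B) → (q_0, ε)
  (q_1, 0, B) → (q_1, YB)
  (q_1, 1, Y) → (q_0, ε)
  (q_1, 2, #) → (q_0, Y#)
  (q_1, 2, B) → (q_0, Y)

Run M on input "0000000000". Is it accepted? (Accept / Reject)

Accept

One accepting computation: (q_0, 0000000000, #) ⊢ (q_1, 000000000, B#) ⊢ (q_0, 00000000, #) ⊢ (q_1, 0000000, B#) ⊢ (q_0, 000000, #) ⊢ (q_1, 00000, B#) ⊢ (q_0, 0000, #) ⊢ (q_1, 000, B#) ⊢ (q_0, 00, #) ⊢ (q_1, 0, B#) ⊢ (q_1, ε, YB#)
All input consumed and state q_1 ∈ F.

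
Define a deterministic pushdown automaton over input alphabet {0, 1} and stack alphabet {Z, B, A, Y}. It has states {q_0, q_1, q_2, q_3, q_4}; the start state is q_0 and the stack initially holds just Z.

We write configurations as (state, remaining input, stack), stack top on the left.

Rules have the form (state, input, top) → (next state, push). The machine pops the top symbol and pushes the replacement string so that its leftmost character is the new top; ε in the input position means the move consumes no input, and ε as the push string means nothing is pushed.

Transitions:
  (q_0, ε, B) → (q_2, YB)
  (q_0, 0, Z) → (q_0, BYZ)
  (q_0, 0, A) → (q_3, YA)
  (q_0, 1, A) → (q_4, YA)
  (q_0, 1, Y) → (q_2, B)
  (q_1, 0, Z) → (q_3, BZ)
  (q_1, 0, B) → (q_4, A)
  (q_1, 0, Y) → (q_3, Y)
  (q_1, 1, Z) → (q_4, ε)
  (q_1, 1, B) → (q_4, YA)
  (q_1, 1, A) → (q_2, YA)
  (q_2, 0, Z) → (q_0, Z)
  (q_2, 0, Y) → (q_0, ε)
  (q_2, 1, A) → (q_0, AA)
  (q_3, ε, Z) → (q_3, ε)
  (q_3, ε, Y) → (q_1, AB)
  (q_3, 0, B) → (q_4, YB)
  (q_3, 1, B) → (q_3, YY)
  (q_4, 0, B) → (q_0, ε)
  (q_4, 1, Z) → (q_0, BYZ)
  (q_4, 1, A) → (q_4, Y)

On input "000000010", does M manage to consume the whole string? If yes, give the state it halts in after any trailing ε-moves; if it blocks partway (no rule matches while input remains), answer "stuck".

(q_0, 000000010, Z) ⊢ (q_0, 00000010, BYZ) ⊢ (q_2, 00000010, YBYZ) ⊢ (q_0, 0000010, BYZ) ⊢ (q_2, 0000010, YBYZ) ⊢ (q_0, 000010, BYZ) ⊢ (q_2, 000010, YBYZ) ⊢ (q_0, 00010, BYZ) ⊢ (q_2, 00010, YBYZ) ⊢ (q_0, 0010, BYZ) ⊢ (q_2, 0010, YBYZ) ⊢ (q_0, 010, BYZ) ⊢ (q_2, 010, YBYZ) ⊢ (q_0, 10, BYZ) ⊢ (q_2, 10, YBYZ)
No transition for (q_2, 1, top Y); M blocks with input 10 remaining.

stuck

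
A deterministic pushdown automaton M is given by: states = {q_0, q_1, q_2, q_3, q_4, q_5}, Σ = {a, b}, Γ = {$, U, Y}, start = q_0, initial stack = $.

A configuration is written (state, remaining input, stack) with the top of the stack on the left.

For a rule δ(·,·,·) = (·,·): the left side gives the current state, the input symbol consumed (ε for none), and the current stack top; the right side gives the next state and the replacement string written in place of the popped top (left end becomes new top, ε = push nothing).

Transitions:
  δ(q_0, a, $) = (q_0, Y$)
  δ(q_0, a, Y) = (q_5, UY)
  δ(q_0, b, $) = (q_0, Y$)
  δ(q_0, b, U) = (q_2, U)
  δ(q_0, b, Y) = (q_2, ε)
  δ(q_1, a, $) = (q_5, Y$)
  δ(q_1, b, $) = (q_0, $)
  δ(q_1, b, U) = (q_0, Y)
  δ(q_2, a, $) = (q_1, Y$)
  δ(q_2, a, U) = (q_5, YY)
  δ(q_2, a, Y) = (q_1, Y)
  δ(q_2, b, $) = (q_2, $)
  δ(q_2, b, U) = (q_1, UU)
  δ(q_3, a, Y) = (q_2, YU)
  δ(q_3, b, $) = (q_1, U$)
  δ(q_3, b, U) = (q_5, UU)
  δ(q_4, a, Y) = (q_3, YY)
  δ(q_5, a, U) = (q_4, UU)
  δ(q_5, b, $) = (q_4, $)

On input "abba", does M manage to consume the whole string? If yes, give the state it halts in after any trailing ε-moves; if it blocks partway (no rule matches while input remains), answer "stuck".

q_1

(q_0, abba, $)
  read a, top $: go to q_0, push Y$ → (q_0, bba, Y$)
  read b, top Y: go to q_2, push ε → (q_2, ba, $)
  read b, top $: go to q_2, push $ → (q_2, a, $)
  read a, top $: go to q_1, push Y$ → (q_1, ε, Y$)
All input consumed; M is in state q_1.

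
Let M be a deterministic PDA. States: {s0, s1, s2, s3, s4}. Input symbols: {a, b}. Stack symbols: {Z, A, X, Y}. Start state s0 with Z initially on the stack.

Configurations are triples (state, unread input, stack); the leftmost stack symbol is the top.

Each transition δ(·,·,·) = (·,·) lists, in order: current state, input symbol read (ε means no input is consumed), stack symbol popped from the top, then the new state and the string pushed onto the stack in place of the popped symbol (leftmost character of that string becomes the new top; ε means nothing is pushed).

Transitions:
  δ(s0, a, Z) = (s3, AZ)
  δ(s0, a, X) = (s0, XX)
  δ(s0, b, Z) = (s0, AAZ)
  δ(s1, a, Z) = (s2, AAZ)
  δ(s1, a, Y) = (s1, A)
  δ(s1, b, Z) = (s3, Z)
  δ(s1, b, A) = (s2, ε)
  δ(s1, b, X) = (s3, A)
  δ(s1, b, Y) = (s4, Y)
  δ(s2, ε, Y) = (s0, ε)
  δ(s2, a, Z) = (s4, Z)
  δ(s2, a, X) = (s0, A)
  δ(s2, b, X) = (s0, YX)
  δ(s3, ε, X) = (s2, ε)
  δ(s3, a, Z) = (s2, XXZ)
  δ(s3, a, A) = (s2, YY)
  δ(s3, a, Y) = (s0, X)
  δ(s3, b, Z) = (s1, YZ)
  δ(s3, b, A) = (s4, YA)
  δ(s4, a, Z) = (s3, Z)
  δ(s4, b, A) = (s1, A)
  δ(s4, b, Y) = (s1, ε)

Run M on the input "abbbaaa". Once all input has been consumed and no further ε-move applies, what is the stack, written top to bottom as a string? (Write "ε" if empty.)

XXZ

(s0, abbbaaa, Z)
  read a, top Z: go to s3, push AZ → (s3, bbbaaa, AZ)
  read b, top A: go to s4, push YA → (s4, bbaaa, YAZ)
  read b, top Y: go to s1, push ε → (s1, baaa, AZ)
  read b, top A: go to s2, push ε → (s2, aaa, Z)
  read a, top Z: go to s4, push Z → (s4, aa, Z)
  read a, top Z: go to s3, push Z → (s3, a, Z)
  read a, top Z: go to s2, push XXZ → (s2, ε, XXZ)
All input consumed in state s2 with stack XXZ.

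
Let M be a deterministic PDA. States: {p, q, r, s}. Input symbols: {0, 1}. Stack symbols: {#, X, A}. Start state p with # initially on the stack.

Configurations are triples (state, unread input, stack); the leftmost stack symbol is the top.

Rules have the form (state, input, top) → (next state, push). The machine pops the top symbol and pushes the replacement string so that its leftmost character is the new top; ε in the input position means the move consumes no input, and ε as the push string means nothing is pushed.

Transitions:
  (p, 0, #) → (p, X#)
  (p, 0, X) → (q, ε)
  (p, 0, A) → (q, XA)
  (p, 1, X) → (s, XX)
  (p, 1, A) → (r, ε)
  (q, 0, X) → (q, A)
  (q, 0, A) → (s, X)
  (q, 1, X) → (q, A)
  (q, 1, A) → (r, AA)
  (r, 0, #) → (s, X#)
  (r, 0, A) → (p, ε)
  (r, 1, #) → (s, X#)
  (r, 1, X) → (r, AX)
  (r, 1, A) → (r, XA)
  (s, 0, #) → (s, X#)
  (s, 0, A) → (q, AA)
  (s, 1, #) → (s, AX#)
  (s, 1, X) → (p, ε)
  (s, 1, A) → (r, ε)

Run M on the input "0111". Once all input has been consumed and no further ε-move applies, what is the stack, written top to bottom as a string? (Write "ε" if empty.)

(p, 0111, #)
  read 0, top #: go to p, push X# → (p, 111, X#)
  read 1, top X: go to s, push XX → (s, 11, XX#)
  read 1, top X: go to p, push ε → (p, 1, X#)
  read 1, top X: go to s, push XX → (s, ε, XX#)
All input consumed in state s with stack XX#.

XX#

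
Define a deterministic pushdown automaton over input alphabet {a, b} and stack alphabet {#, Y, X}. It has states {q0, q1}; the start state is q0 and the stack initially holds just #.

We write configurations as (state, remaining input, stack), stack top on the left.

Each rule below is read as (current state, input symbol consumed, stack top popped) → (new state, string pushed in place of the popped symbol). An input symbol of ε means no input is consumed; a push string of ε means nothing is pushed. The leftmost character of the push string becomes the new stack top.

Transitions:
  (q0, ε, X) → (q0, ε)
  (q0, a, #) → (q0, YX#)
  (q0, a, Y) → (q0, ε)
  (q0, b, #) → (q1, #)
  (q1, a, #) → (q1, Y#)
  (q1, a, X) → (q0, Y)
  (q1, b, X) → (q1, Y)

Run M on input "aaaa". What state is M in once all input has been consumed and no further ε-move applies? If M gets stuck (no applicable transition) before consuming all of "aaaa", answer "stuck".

q0

(q0, aaaa, #) ⊢ (q0, aaa, YX#) ⊢ (q0, aa, X#) ⊢ (q0, aa, #) ⊢ (q0, a, YX#) ⊢ (q0, ε, X#) ⊢ (q0, ε, #)
All input consumed; M is in state q0.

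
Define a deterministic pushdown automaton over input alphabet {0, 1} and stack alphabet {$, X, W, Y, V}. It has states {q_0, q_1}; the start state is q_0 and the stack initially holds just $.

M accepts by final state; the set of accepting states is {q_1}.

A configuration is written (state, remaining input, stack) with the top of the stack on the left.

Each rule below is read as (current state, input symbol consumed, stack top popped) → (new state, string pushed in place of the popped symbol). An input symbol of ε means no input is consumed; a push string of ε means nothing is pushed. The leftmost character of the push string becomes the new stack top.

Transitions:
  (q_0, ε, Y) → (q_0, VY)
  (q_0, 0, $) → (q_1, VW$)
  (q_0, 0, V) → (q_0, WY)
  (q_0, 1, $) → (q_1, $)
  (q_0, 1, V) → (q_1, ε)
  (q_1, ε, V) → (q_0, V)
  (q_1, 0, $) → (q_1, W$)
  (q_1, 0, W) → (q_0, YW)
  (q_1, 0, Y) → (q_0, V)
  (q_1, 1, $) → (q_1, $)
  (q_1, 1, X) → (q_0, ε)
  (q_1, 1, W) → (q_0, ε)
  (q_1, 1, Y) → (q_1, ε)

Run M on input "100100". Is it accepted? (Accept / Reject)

(q_0, 100100, $) ⊢ (q_1, 00100, $) ⊢ (q_1, 0100, W$) ⊢ (q_0, 100, YW$) ⊢ (q_0, 100, VYW$) ⊢ (q_1, 00, YW$) ⊢ (q_0, 0, VW$) ⊢ (q_0, ε, WYW$)
All input consumed; state q_0 ∉ F and no further ε-move applies.

Reject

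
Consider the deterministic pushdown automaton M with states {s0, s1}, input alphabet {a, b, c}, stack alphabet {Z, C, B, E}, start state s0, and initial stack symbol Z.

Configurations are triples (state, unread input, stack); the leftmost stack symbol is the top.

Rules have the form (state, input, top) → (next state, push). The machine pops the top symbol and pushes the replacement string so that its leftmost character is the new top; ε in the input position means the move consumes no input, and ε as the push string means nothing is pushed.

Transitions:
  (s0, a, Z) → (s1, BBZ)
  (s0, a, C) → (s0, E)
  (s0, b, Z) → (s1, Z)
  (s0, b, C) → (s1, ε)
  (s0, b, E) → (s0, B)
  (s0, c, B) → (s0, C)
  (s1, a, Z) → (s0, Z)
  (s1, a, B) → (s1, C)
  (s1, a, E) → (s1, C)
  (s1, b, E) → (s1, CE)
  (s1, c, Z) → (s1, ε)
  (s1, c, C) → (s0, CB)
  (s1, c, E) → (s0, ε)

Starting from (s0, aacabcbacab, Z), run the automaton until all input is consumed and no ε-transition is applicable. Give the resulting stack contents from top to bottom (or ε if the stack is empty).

(s0, aacabcbacab, Z)
  read a, top Z: go to s1, push BBZ → (s1, acabcbacab, BBZ)
  read a, top B: go to s1, push C → (s1, cabcbacab, CBZ)
  read c, top C: go to s0, push CB → (s0, abcbacab, CBBZ)
  read a, top C: go to s0, push E → (s0, bcbacab, EBBZ)
  read b, top E: go to s0, push B → (s0, cbacab, BBBZ)
  read c, top B: go to s0, push C → (s0, bacab, CBBZ)
  read b, top C: go to s1, push ε → (s1, acab, BBZ)
  read a, top B: go to s1, push C → (s1, cab, CBZ)
  read c, top C: go to s0, push CB → (s0, ab, CBBZ)
  read a, top C: go to s0, push E → (s0, b, EBBZ)
  read b, top E: go to s0, push B → (s0, ε, BBBZ)
All input consumed in state s0 with stack BBBZ.

BBBZ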